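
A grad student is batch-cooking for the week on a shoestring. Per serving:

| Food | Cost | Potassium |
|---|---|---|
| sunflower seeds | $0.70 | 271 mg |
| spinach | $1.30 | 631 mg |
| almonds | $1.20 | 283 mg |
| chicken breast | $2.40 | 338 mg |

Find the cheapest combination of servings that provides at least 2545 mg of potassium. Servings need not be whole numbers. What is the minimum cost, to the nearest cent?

$5.24

Cost per mg of potassium: spinach $0.0021, sunflower seeds $0.0026, almonds $0.0042, chicken breast $0.0071.
With no serving limits, use only spinach: 2545 mg / 631 mg = 4.033 servings × $1.30 = $5.24.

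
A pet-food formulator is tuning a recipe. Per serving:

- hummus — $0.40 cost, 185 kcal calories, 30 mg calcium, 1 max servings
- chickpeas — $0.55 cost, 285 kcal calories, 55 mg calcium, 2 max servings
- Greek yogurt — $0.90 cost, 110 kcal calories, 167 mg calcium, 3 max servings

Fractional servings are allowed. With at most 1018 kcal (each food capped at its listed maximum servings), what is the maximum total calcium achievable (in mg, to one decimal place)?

Calcium per kcal: Greek yogurt 1.518, chickpeas 0.193, hummus 0.1622.
Take 3 servings of Greek yogurt: uses 330 kcal, +501.0 mg calcium (running total 501.0 mg).
Take 2 servings of chickpeas: uses 570 kcal, +110.0 mg calcium (running total 611.0 mg).
Take 0.6378 servings of hummus: uses 118 kcal, +19.1 mg calcium (running total 630.1 mg).
Filling greedily by calcium-per-kcal is optimal for one linear limit, giving 630.1 mg.

630.1 mg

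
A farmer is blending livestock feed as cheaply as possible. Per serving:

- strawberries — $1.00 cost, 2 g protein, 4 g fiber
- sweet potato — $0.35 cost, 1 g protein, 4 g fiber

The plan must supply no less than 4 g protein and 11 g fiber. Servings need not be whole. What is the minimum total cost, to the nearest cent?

At the optimum either one food covers both requirements or two foods hit both targets exactly; no other combination can be cheaper.
strawberries only: max(4/2, 11/4) = 2.75 servings → $2.75.
sweet potato only: max(4/1, 11/4) = 4 servings → $1.40.
strawberries + sweet potato with both tight: 1.25 servings and 1.5 servings → $1.77.
The minimum over all feasible corners is $1.40.

$1.40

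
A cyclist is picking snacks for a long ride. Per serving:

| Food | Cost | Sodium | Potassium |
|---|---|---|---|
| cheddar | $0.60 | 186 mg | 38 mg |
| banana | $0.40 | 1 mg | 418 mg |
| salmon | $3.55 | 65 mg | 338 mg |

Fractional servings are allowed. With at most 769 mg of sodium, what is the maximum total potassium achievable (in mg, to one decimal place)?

Potassium per mg sodium: banana 418, salmon 5.2, cheddar 0.2043.
With no serving limits, spend the whole sodium allowance on banana: 769 mg / 1 mg × 418 mg = 321442.0 mg.

321442.0 mg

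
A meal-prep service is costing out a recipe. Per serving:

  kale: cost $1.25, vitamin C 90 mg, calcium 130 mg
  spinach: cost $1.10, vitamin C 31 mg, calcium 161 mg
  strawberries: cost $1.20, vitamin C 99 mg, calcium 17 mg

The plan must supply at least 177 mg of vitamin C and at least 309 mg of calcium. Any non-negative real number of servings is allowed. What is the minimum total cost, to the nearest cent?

For a min-cost LP with two ≥-constraints, a basic feasible solution has at most two positive variables.
kale only: max(177/90, 309/130) = 2.377 servings → $2.97.
spinach only: max(177/31, 309/161) = 5.71 servings → $6.28.
strawberries only: max(177/99, 309/17) = 18.18 servings → $21.81.
kale + spinach with both tight: 1.809 servings and 0.4589 servings → $2.77.
kale + strawberries with both targets exact would need a negative amount; discard.
spinach + strawberries with both tight: 1.79 servings and 1.227 servings → $3.44.
Cheapest feasible corner: $2.77.

$2.77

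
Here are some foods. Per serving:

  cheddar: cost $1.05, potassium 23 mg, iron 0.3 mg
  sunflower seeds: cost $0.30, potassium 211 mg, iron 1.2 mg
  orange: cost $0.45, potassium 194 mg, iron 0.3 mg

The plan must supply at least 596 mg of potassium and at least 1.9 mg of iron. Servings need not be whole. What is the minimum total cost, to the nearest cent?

This is a tiny linear program; its minimum lies at a vertex of the feasible set. List the vertices and price them.
cheddar only: max(596/23, 1.9/0.3) = 25.91 servings → $27.21.
sunflower seeds only: max(596/211, 1.9/1.2) = 2.825 servings → $0.85.
orange only: max(596/194, 1.9/0.3) = 6.333 servings → $2.85.
cheddar + sunflower seeds with both targets exact would need a negative amount; discard.
cheddar + orange with both tight: 3.7 servings and 2.634 servings → $5.07.
sunflower seeds + orange with both tight: 1.12 servings and 1.854 servings → $1.17.
Cheapest feasible corner: $0.85.

$0.85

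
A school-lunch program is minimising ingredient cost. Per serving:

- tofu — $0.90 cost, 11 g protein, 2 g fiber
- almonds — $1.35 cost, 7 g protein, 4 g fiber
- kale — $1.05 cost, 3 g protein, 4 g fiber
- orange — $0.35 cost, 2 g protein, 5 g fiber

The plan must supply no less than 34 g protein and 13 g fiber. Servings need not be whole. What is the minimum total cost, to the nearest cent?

For a min-cost LP with two ≥-constraints, a basic feasible solution has at most two positive variables.
tofu only: max(34/11, 13/2) = 6.5 servings → $5.85.
almonds only: max(34/7, 13/4) = 4.857 servings → $6.56.
kale only: max(34/3, 13/4) = 11.33 servings → $11.90.
orange only: max(34/2, 13/5) = 17 servings → $5.95.
tofu + almonds with both tight: 1.5 servings and 2.5 servings → $4.72.
tofu + kale with both tight: 2.553 servings and 1.974 servings → $4.37.
tofu + orange with both tight: 2.824 servings and 1.471 servings → $3.06.
almonds + kale with both targets exact would need a negative amount; discard.
almonds + orange: intersection lies outside the first quadrant.
kale + orange: the both-tight solution has a negative serving — not a feasible corner.
Cheapest feasible corner: $3.06.

$3.06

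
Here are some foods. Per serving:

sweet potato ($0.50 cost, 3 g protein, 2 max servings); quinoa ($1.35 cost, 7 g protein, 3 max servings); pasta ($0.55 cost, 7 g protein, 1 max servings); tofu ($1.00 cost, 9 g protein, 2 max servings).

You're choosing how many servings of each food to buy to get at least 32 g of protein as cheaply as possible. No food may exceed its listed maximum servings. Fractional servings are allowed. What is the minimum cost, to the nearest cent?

$3.74

Cost per g of protein: pasta $0.0786, tofu $0.1111, sweet potato $0.1667, quinoa $0.1929.
Take 1 serving of pasta: +7.0 g protein for $0.55 (total $0.55, still need 25.0 g).
Take 2 servings of tofu: +18.0 g protein for $2.00 (total $2.55, still need 7.0 g).
Take 2 servings of sweet potato: +6.0 g protein for $1.00 (total $3.55, still need 1.0 g).
Take 0.1429 servings of quinoa: +1.0 g protein for $0.19 (total $3.74, still need 0.0 g).
Greedy by cheapest-per-g is optimal for a single linear constraint, so the minimum cost is $3.74.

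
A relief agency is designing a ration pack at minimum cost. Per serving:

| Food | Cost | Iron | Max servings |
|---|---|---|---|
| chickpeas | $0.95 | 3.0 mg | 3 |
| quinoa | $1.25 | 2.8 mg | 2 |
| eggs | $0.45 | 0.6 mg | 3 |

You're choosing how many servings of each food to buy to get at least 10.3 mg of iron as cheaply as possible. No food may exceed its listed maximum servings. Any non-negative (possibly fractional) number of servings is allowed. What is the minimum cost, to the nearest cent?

Cost per mg of iron: chickpeas $0.3167, quinoa $0.4464, eggs $0.7500.
Take 3 servings of chickpeas: +9.0 mg iron for $2.85 (total $2.85, still need 1.3 mg).
Take 0.4643 servings of quinoa: +1.3 mg iron for $0.58 (total $3.43, still need 0.0 mg).
Filling from the cheapest source first is optimal under one linear minimum: $3.43.

$3.43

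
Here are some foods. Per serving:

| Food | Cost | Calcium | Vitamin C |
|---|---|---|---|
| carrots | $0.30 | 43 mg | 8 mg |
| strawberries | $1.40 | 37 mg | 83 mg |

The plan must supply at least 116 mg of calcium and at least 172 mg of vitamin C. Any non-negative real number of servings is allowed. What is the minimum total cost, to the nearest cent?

$3.07

An LP optimum is at a vertex; with two nutrient constraints at most two foods are used. Check each candidate.
carrots only: max(116/43, 172/8) = 21.5 servings → $6.45.
strawberries only: max(116/37, 172/83) = 3.135 servings → $4.39.
carrots + strawberries with both tight: 0.9973 servings and 1.976 servings → $3.07.
So the least-cost plan costs $3.07.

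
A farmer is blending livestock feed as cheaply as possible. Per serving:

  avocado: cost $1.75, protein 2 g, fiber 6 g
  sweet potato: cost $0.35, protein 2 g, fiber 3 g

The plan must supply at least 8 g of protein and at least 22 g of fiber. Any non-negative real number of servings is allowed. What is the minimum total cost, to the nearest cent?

This is a tiny linear program; its minimum lies at a vertex of the feasible set. List the vertices and price them.
avocado only: max(8/2, 22/6) = 4 servings → $7.00.
sweet potato only: max(8/2, 22/3) = 7.333 servings → $2.57.
avocado + sweet potato with both tight: 3.333 servings and 0.6667 servings → $6.07.
Cheapest feasible corner: $2.57.

$2.57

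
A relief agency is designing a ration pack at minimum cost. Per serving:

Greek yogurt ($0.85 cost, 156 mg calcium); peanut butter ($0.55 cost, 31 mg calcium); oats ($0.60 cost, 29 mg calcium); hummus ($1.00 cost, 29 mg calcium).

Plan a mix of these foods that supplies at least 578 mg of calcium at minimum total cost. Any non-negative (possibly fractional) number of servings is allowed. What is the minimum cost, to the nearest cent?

$3.15

Cost per mg of calcium: Greek yogurt $0.0054, peanut butter $0.0177, oats $0.0207, hummus $0.0345.
With no serving limits, use only Greek yogurt: 578 mg / 156 mg = 3.705 servings × $0.85 = $3.15.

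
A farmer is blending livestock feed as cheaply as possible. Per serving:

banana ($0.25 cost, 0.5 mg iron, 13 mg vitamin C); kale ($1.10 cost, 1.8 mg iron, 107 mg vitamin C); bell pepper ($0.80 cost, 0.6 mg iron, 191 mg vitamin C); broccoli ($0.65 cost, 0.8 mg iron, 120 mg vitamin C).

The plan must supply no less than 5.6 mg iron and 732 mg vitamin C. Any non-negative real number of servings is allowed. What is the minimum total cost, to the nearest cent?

$4.28

banana only: max(5.6/0.5, 732/13) = 56.31 servings → $14.08.
kale only: max(5.6/1.8, 732/107) = 6.841 servings → $7.53.
bell pepper only: max(5.6/0.6, 732/191) = 9.333 servings → $7.47.
broccoli only: max(5.6/0.8, 732/120) = 7 servings → $4.55.
banana + kale: intersection lies outside the first quadrant.
banana + bell pepper with both tight: 7.188 servings and 3.343 servings → $4.47.
banana + broccoli with both tight: 1.742 servings and 5.911 servings → $4.28.
kale + bell pepper with both tight: 2.255 servings and 2.569 servings → $4.54.
kale + broccoli with both tight: 0.6626 servings and 5.509 servings → $4.31.
bell pepper + broccoli with both targets exact would need a negative amount; discard.
The minimum over all feasible corners is $4.28.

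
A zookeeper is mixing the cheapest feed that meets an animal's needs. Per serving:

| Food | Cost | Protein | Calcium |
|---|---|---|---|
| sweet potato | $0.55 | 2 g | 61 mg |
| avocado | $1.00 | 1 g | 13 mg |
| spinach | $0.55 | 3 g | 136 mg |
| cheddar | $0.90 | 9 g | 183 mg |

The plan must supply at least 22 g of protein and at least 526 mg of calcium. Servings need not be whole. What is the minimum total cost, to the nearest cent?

$2.46

For a min-cost LP with two ≥-constraints, a basic feasible solution has at most two positive variables.
sweet potato only: max(22/2, 526/61) = 11 servings → $6.05.
avocado only: max(22/1, 526/13) = 40.46 servings → $40.46.
spinach only: max(22/3, 526/136) = 7.333 servings → $4.03.
cheddar only: max(22/9, 526/183) = 2.874 servings → $2.59.
sweet potato + avocado with both tight: 6.857 servings and 8.286 servings → $12.06.
sweet potato + spinach with both targets exact would need a negative amount; discard.
sweet potato + cheddar with both tight: 3.869 servings and 1.585 servings → $3.55.
avocado + spinach with both tight: 14.58 servings and 2.474 servings → $15.94.
avocado + cheddar with both targets exact would need a negative amount; discard.
spinach + cheddar with both tight: 1.049 servings and 2.095 servings → $2.46.
So the least-cost plan costs $2.46.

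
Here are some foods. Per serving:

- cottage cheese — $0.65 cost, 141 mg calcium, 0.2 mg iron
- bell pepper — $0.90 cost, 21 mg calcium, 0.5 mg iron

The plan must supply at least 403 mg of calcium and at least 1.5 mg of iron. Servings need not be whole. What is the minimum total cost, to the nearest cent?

A basic optimal solution has at most two foods positive. Try each food alone and each pair with both targets met exactly.
cottage cheese only: max(403/141, 1.5/0.2) = 7.5 servings → $4.88.
bell pepper only: max(403/21, 1.5/0.5) = 19.19 servings → $17.27.
cottage cheese + bell pepper with both tight: 2.564 servings and 1.974 servings → $3.44.
Cheapest feasible corner: $3.44.

$3.44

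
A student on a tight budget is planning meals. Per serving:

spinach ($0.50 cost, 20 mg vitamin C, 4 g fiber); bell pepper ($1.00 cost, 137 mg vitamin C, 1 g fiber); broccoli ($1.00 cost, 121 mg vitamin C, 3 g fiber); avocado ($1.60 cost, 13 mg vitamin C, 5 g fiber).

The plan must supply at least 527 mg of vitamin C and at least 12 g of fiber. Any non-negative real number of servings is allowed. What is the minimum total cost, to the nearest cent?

Minimising a linear cost over {vitamin C ≥ 527, fiber ≥ 12, servings ≥ 0} — the optimum is at a vertex, using one or two foods.
spinach only: max(527/20, 12/4) = 26.35 servings → $13.18.
bell pepper only: max(527/137, 12/1) = 12 servings → $12.00.
broccoli only: max(527/121, 12/3) = 4.355 servings → $4.36.
avocado only: max(527/13, 12/5) = 40.54 servings → $64.86.
spinach + bell pepper with both tight: 2.116 servings and 3.538 servings → $4.60.
spinach + broccoli: intersection lies outside the first quadrant.
spinach + avocado with both targets exact would need a negative amount; discard.
bell pepper + broccoli with both tight: 0.4448 servings and 3.852 servings → $4.30.
bell pepper + avocado with both tight: 3.689 servings and 1.662 servings → $6.35.
broccoli + avocado: intersection lies outside the first quadrant.
So the least-cost plan costs $4.30.

$4.30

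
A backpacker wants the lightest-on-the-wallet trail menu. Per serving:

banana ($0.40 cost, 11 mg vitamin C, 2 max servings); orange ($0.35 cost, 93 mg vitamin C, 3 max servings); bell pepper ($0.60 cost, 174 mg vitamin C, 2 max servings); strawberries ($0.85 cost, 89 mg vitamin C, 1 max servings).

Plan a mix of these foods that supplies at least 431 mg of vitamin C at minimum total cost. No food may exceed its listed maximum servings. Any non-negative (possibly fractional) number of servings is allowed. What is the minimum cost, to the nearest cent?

$1.51

Cost per mg of vitamin C: bell pepper $0.0034, orange $0.0038, strawberries $0.0096, banana $0.0364.
Take 2 servings of bell pepper: +348.0 mg vitamin C for $1.20 (total $1.20, still need 83.0 mg).
Take 0.8925 servings of orange: +83.0 mg vitamin C for $0.31 (total $1.51, still need 0.0 mg).
Filling from the cheapest source first is optimal under one linear minimum: $1.51.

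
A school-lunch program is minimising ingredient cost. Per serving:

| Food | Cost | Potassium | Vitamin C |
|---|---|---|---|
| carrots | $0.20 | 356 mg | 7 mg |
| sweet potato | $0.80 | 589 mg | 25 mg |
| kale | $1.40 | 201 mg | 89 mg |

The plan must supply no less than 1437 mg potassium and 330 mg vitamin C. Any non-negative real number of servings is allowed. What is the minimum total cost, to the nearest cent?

$5.37

At the optimum either one food covers both requirements or two foods hit both targets exactly; no other combination can be cheaper.
carrots only: max(1437/356, 330/7) = 47.14 servings → $9.43.
sweet potato only: max(1437/589, 330/25) = 13.2 servings → $10.56.
kale only: max(1437/201, 330/89) = 7.149 servings → $10.01.
carrots + sweet potato with both targets exact would need a negative amount; discard.
carrots + kale with both tight: 2.033 servings and 3.548 servings → $5.37.
sweet potato + kale with both tight: 1.299 servings and 3.343 servings → $5.72.
The minimum over all feasible corners is $5.37.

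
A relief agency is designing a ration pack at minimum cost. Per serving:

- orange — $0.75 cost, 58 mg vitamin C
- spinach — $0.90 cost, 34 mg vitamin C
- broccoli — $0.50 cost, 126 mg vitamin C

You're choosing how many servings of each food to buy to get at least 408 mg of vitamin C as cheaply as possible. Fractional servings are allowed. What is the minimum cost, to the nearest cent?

Cost per mg of vitamin C: broccoli $0.0040, orange $0.0129, spinach $0.0265.
With no serving limits, use only broccoli: 408 mg / 126 mg = 3.238 servings × $0.50 = $1.62.

$1.62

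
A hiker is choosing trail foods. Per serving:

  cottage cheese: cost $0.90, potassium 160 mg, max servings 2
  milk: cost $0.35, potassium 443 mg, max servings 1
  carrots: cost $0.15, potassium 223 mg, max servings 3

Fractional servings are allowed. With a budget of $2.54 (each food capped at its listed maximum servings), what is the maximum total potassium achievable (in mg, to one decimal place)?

1421.3 mg

Potassium per dollar: carrots 1487, milk 1266, cottage cheese 177.8.
Take 3 servings of carrots: spends $0.45, +669.0 mg potassium (running total 669.0 mg).
Take 1 serving of milk: spends $0.35, +443.0 mg potassium (running total 1112.0 mg).
Take 1.933 servings of cottage cheese: spends $1.74, +309.3 mg potassium (running total 1421.3 mg).
Greedy by best ratio exhausts the cost allowance optimally: 1421.3 mg.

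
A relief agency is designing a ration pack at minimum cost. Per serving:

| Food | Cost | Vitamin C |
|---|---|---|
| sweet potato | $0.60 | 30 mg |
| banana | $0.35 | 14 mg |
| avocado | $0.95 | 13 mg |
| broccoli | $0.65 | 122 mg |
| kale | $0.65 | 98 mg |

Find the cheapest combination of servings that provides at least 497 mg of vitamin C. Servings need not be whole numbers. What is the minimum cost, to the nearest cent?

$2.65

Cost per mg of vitamin C: broccoli $0.0053, kale $0.0066, sweet potato $0.0200, banana $0.0250, avocado $0.0731.
With no serving limits, use only broccoli: 497 mg / 122 mg = 4.074 servings × $0.65 = $2.65.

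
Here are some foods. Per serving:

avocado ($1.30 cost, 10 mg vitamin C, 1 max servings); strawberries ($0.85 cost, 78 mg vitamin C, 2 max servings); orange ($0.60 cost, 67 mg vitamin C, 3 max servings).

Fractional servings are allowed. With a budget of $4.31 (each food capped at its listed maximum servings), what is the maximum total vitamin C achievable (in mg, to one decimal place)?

Vitamin C per dollar: orange 111.7, strawberries 91.76, avocado 7.692.
Take 3 servings of orange: spends $1.80, +201.0 mg vitamin C (running total 201.0 mg).
Take 2 servings of strawberries: spends $1.70, +156.0 mg vitamin C (running total 357.0 mg).
Take 0.6231 servings of avocado: spends $0.81, +6.2 mg vitamin C (running total 363.2 mg).
Greedy by best ratio exhausts the cost allowance optimally: 363.2 mg.

363.2 mg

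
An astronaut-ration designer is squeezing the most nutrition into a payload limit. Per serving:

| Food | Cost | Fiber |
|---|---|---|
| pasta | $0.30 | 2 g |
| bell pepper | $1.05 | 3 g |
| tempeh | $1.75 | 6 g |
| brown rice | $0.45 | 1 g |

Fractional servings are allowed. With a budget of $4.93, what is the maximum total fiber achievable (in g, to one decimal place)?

32.9 g

Fiber per dollar: pasta 6.667, tempeh 3.429, bell pepper 2.857, brown rice 2.222.
With no serving limits, spend the whole cost allowance on pasta: $4.93 / $0.30 × 2 g = 32.9 g.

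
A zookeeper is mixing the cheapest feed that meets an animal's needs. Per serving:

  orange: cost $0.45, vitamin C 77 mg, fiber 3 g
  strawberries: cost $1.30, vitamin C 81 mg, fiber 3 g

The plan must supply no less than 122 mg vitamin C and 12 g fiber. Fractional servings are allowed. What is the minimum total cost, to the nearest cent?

$1.80

Check every corner: each single food scaled to meet both minima, and each pair solved so both constraints bind.
orange only: max(122/77, 12/3) = 4 servings → $1.80.
strawberries only: max(122/81, 12/3) = 4 servings → $5.20.
orange + strawberries with both targets exact would need a negative amount; discard.
The minimum over all feasible corners is $1.80.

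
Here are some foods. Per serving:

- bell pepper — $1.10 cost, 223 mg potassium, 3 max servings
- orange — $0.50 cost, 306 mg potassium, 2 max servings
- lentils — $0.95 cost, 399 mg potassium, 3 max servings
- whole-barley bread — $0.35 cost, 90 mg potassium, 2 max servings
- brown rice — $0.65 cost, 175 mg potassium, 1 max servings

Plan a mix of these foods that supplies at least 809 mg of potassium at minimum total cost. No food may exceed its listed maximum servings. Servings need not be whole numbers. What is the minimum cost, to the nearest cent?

$1.47

Cost per mg of potassium: orange $0.0016, lentils $0.0024, brown rice $0.0037, whole-barley bread $0.0039, bell pepper $0.0049.
Take 2 servings of orange: +612.0 mg potassium for $1.00 (total $1.00, still need 197.0 mg).
Take 0.4937 servings of lentils: +197.0 mg potassium for $0.47 (total $1.47, still need 0.0 mg).
Filling from the cheapest source first is optimal under one linear minimum: $1.47.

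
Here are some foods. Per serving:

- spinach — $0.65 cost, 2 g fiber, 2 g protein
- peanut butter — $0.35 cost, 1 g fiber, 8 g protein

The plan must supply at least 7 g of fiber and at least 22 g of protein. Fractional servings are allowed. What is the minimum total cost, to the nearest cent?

With two linear requirements the optimum uses one or two foods; enumerate the corners.
spinach only: max(7/2, 22/2) = 11 servings → $7.15.
peanut butter only: max(7/1, 22/8) = 7 servings → $2.45.
spinach + peanut butter with both tight: 2.429 servings and 2.143 servings → $2.33.
The minimum over all feasible corners is $2.33.

$2.33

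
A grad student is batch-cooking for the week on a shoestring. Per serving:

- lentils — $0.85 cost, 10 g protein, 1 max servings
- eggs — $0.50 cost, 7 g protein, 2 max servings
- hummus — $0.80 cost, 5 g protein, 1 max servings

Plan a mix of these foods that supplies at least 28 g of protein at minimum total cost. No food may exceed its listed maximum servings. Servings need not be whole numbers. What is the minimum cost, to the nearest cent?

Cost per g of protein: eggs $0.0714, lentils $0.0850, hummus $0.1600.
Take 2 servings of eggs: +14.0 g protein for $1.00 (total $1.00, still need 14.0 g).
Take 1 serving of lentils: +10.0 g protein for $0.85 (total $1.85, still need 4.0 g).
Take 0.8 servings of hummus: +4.0 g protein for $0.64 (total $2.49, still need 0.0 g).
Filling from the cheapest source first is optimal under one linear minimum: $2.49.

$2.49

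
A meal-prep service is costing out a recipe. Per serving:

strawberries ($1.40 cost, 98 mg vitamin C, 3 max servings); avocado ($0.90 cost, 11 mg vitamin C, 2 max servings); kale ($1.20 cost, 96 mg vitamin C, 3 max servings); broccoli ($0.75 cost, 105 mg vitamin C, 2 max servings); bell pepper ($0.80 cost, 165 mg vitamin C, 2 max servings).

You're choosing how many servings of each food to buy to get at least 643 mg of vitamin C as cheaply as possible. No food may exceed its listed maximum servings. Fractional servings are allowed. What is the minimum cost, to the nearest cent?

Cost per mg of vitamin C: bell pepper $0.0048, broccoli $0.0071, kale $0.0125, strawberries $0.0143, avocado $0.0818.
Take 2 servings of bell pepper: +330.0 mg vitamin C for $1.60 (total $1.60, still need 313.0 mg).
Take 2 servings of broccoli: +210.0 mg vitamin C for $1.50 (total $3.10, still need 103.0 mg).
Take 1.073 servings of kale: +103.0 mg vitamin C for $1.29 (total $4.39, still need 0.0 mg).
Greedy by cheapest-per-mg is optimal for a single linear constraint, so the minimum cost is $4.39.

$4.39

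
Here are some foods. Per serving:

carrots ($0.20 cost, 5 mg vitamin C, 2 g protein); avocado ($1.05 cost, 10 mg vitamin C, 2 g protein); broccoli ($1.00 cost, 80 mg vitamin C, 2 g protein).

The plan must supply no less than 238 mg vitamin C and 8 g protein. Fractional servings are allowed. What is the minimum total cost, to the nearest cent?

carrots only: max(238/5, 8/2) = 47.6 servings → $9.52.
avocado only: max(238/10, 8/2) = 23.8 servings → $24.99.
broccoli only: max(238/80, 8/2) = 4 servings → $4.00.
carrots + avocado: the both-tight solution has a negative serving — not a feasible corner.
carrots + broccoli with both tight: 1.093 servings and 2.907 servings → $3.13.
avocado + broccoli with both tight: 1.171 servings and 2.829 servings → $4.06.
The minimum over all feasible corners is $3.13.

$3.13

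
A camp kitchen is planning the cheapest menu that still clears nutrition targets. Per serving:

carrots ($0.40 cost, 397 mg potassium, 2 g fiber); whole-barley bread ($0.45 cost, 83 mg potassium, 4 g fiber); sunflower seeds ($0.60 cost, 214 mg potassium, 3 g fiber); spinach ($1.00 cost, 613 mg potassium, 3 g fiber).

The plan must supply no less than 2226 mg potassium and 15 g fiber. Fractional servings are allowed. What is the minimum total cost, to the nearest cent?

This is a tiny linear program; its minimum lies at a vertex of the feasible set. List the vertices and price them.
carrots only: max(2226/397, 15/2) = 7.5 servings → $3.00.
whole-barley bread only: max(2226/83, 15/4) = 26.82 servings → $12.07.
sunflower seeds only: max(2226/214, 15/3) = 10.4 servings → $6.24.
spinach only: max(2226/613, 15/3) = 5 servings → $5.00.
carrots + whole-barley bread with both tight: 5.386 servings and 1.057 servings → $2.63.
carrots + sunflower seeds with both tight: 4.545 servings and 1.97 servings → $3.00.
carrots + spinach with both targets exact would need a negative amount; discard.
whole-barley bread + sunflower seeds: the both-tight solution has a negative serving — not a feasible corner.
whole-barley bread + spinach with both tight: 1.143 servings and 3.477 servings → $3.99.
sunflower seeds + spinach with both tight: 2.103 servings and 2.897 servings → $4.16.
Cheapest feasible corner: $2.63.

$2.63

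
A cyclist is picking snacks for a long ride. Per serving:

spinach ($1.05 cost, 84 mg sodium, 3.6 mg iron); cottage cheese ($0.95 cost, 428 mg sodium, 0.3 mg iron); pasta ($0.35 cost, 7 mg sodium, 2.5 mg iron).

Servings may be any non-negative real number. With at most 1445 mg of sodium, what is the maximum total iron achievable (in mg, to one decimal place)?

Iron per mg sodium: pasta 0.3571, spinach 0.04286, cottage cheese 0.0007009.
With no serving limits, spend the whole sodium allowance on pasta: 1445 mg / 7 mg × 2.5 mg = 516.1 mg.

516.1 mg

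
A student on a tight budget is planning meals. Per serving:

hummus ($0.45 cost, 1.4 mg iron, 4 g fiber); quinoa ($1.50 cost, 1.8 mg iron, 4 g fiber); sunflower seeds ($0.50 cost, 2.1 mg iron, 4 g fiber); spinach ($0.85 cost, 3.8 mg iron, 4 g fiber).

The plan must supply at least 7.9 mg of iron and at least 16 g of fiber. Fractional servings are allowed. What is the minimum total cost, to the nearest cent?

$1.96

hummus only: max(7.9/1.4, 16/4) = 5.643 servings → $2.54.
quinoa only: max(7.9/1.8, 16/4) = 4.389 servings → $6.58.
sunflower seeds only: max(7.9/2.1, 16/4) = 4 servings → $2.00.
spinach only: max(7.9/3.8, 16/4) = 4 servings → $3.40.
hummus + quinoa with both targets exact would need a negative amount; discard.
hummus + sunflower seeds with both tight: 0.7143 servings and 3.286 servings → $1.96.
hummus + spinach with both tight: 3.042 servings and 0.9583 servings → $2.18.
quinoa + sunflower seeds with both tight: 1.667 servings and 2.333 servings → $3.67.
quinoa + spinach with both tight: 3.65 servings and 0.35 servings → $5.77.
sunflower seeds + spinach: intersection lies outside the first quadrant.
So the least-cost plan costs $1.96.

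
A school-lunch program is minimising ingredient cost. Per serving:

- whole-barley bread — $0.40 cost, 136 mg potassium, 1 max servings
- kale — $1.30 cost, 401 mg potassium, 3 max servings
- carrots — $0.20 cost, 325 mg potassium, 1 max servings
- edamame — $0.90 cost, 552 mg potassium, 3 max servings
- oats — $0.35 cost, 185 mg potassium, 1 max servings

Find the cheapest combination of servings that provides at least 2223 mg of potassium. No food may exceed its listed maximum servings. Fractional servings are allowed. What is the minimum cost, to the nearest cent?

Cost per mg of potassium: carrots $0.0006, edamame $0.0016, oats $0.0019, whole-barley bread $0.0029, kale $0.0032.
Take 1 serving of carrots: +325.0 mg potassium for $0.20 (total $0.20, still need 1898.0 mg).
Take 3 servings of edamame: +1656.0 mg potassium for $2.70 (total $2.90, still need 242.0 mg).
Take 1 serving of oats: +185.0 mg potassium for $0.35 (total $3.25, still need 57.0 mg).
Take 0.4191 servings of whole-barley bread: +57.0 mg potassium for $0.17 (total $3.42, still need 0.0 mg).
Greedy by cheapest-per-mg is optimal for a single linear constraint, so the minimum cost is $3.42.

$3.42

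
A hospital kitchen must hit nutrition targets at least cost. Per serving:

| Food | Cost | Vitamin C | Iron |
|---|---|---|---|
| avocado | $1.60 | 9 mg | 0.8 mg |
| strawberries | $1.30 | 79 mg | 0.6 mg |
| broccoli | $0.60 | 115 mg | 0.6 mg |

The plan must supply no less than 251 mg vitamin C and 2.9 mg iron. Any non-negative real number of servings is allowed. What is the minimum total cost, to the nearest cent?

$2.90

This is a tiny linear program; its minimum lies at a vertex of the feasible set. List the vertices and price them.
avocado only: max(251/9, 2.9/0.8) = 27.89 servings → $44.62.
strawberries only: max(251/79, 2.9/0.6) = 4.833 servings → $6.28.
broccoli only: max(251/115, 2.9/0.6) = 4.833 servings → $2.90.
avocado + strawberries with both tight: 1.358 servings and 3.022 servings → $6.10.
avocado + broccoli with both tight: 2.112 servings and 2.017 servings → $4.59.
strawberries + broccoli: intersection lies outside the first quadrant.
Cheapest feasible corner: $2.90.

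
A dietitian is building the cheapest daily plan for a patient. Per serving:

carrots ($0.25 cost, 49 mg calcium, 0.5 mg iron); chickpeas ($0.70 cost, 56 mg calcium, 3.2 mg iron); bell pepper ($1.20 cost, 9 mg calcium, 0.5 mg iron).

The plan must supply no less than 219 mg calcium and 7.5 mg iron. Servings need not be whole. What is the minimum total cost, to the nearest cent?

At the optimum either one food covers both requirements or two foods hit both targets exactly; no other combination can be cheaper.
carrots only: max(219/49, 7.5/0.5) = 15 servings → $3.75.
chickpeas only: max(219/56, 7.5/3.2) = 3.911 servings → $2.74.
bell pepper only: max(219/9, 7.5/0.5) = 24.33 servings → $29.20.
carrots + chickpeas with both tight: 2.18 servings and 2.003 servings → $1.95.
carrots + bell pepper with both tight: 2.1 servings and 12.9 servings → $16.00.
chickpeas + bell pepper: the both-tight solution has a negative serving — not a feasible corner.
So the least-cost plan costs $1.95.

$1.95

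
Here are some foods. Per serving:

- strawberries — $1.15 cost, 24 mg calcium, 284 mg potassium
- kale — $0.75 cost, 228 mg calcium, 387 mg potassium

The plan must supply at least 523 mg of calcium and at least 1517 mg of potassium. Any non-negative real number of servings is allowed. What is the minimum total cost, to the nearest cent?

$2.94

At the optimum either one food covers both requirements or two foods hit both targets exactly; no other combination can be cheaper.
strawberries only: max(523/24, 1517/284) = 21.79 servings → $25.06.
kale only: max(523/228, 1517/387) = 3.92 servings → $2.94.
strawberries + kale with both tight: 2.587 servings and 2.022 servings → $4.49.
Cheapest feasible corner: $2.94.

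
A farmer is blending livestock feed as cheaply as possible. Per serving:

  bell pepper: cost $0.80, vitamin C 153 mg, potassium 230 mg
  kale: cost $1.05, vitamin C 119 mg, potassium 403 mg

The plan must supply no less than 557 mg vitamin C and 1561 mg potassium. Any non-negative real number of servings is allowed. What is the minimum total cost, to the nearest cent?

Check every corner: each single food scaled to meet both minima, and each pair solved so both constraints bind.
bell pepper only: max(557/153, 1561/230) = 6.787 servings → $5.43.
kale only: max(557/119, 1561/403) = 4.681 servings → $4.91.
bell pepper + kale with both tight: 1.129 servings and 3.229 servings → $4.29.
So the least-cost plan costs $4.29.

$4.29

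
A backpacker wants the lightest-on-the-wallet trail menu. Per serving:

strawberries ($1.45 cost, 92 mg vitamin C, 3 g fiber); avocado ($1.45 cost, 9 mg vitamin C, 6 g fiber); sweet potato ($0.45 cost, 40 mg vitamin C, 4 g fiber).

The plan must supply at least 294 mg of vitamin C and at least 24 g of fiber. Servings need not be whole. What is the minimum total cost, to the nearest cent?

$3.31

An LP optimum is at a vertex; with two nutrient constraints at most two foods are used. Check each candidate.
strawberries only: max(294/92, 24/3) = 8 servings → $11.60.
avocado only: max(294/9, 24/6) = 32.67 servings → $47.37.
sweet potato only: max(294/40, 24/4) = 7.35 servings → $3.31.
strawberries + avocado with both tight: 2.949 servings and 2.526 servings → $7.94.
strawberries + sweet potato with both tight: 0.871 servings and 5.347 servings → $3.67.
avocado + sweet potato: intersection lies outside the first quadrant.
The minimum over all feasible corners is $3.31.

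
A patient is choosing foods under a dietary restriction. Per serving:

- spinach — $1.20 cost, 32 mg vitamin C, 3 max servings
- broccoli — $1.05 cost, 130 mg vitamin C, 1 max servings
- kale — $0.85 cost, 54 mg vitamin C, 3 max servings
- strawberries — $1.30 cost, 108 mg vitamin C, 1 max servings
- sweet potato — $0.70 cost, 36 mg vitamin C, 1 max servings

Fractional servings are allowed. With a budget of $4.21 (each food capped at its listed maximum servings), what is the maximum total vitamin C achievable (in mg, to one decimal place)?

356.2 mg

Vitamin C per dollar: broccoli 123.8, strawberries 83.08, kale 63.53, sweet potato 51.43, spinach 26.67.
Take 1 serving of broccoli: spends $1.05, +130.0 mg vitamin C (running total 130.0 mg).
Take 1 serving of strawberries: spends $1.30, +108.0 mg vitamin C (running total 238.0 mg).
Take 2.188 servings of kale: spends $1.86, +118.2 mg vitamin C (running total 356.2 mg).
Greedy by best ratio exhausts the cost allowance optimally: 356.2 mg.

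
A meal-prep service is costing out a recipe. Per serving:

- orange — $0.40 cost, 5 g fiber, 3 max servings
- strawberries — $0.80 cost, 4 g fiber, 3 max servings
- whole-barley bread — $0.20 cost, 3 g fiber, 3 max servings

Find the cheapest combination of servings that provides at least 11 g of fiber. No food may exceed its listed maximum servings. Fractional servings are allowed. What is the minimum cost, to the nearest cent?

$0.76

Cost per g of fiber: whole-barley bread $0.0667, orange $0.0800, strawberries $0.2000.
Take 3 servings of whole-barley bread: +9.0 g fiber for $0.60 (total $0.60, still need 2.0 g).
Take 0.4 servings of orange: +2.0 g fiber for $0.16 (total $0.76, still need 0.0 g).
Greedy by cheapest-per-g is optimal for a single linear constraint, so the minimum cost is $0.76.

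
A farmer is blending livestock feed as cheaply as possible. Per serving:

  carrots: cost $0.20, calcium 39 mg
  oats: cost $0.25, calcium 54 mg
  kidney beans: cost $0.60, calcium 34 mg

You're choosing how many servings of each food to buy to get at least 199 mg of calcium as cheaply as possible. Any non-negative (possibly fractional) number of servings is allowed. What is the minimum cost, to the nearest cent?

Cost per mg of calcium: oats $0.0046, carrots $0.0051, kidney beans $0.0176.
With no serving limits, use only oats: 199 mg / 54 mg = 3.685 servings × $0.25 = $0.92.

$0.92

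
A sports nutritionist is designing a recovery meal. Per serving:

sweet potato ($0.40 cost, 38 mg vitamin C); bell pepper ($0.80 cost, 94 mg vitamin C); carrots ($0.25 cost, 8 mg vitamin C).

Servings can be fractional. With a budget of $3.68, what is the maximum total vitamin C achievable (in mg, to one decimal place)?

Vitamin C per dollar: bell pepper 117.5, sweet potato 95, carrots 32.
With no serving limits, spend the whole cost allowance on bell pepper: $3.68 / $0.80 × 94 mg = 432.4 mg.

432.4 mg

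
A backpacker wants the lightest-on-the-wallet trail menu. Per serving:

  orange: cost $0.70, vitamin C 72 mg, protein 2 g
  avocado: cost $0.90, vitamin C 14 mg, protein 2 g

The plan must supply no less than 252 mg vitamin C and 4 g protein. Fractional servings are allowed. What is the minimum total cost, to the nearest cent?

orange only: max(252/72, 4/2) = 3.5 servings → $2.45.
avocado only: max(252/14, 4/2) = 18 servings → $16.20.
orange + avocado with both targets exact would need a negative amount; discard.
The minimum over all feasible corners is $2.45.

$2.45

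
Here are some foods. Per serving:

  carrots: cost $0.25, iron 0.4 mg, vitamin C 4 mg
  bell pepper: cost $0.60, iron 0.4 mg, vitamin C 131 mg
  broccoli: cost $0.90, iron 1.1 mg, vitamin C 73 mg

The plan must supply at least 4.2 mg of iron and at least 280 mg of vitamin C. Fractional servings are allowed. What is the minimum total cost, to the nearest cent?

With two linear requirements the optimum uses one or two foods; enumerate the corners.
carrots only: max(4.2/0.4, 280/4) = 70 servings → $17.50.
bell pepper only: max(4.2/0.4, 280/131) = 10.5 servings → $6.30.
broccoli only: max(4.2/1.1, 280/73) = 3.836 servings → $3.45.
carrots + bell pepper with both tight: 8.626 servings and 1.874 servings → $3.28.
carrots + broccoli with both targets exact would need a negative amount; discard.
bell pepper + broccoli with both tight: 0.01218 servings and 3.814 servings → $3.44.
Cheapest feasible corner: $3.28.

$3.28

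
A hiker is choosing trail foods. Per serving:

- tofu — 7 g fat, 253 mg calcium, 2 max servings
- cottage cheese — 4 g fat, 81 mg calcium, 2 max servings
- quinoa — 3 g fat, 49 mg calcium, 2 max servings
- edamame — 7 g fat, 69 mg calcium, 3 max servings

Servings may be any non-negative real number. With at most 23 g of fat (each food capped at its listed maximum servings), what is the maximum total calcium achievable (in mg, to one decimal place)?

684.3 mg

Calcium per g fat: tofu 36.14, cottage cheese 20.25, quinoa 16.33, edamame 9.857.
Take 2 servings of tofu: uses 14 g fat, +506.0 mg calcium (running total 506.0 mg).
Take 2 servings of cottage cheese: uses 8 g fat, +162.0 mg calcium (running total 668.0 mg).
Take 0.3333 servings of quinoa: uses 1 g fat, +16.3 mg calcium (running total 684.3 mg).
Greedy by best ratio exhausts the fat allowance optimally: 684.3 mg.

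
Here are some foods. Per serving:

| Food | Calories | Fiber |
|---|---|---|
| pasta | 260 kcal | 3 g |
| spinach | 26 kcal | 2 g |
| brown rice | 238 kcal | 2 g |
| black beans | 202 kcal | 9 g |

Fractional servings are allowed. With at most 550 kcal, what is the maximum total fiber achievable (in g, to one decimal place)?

Fiber per kcal: spinach 0.07692, black beans 0.04455, pasta 0.01154, brown rice 0.008403.
With no serving limits, spend the whole calories allowance on spinach: 550 kcal / 26 kcal × 2 g = 42.3 g.

42.3 g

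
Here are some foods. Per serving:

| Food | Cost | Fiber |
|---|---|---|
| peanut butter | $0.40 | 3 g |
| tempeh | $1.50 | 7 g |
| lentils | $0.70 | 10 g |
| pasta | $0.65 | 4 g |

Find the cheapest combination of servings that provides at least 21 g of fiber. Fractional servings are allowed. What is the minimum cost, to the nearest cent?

Cost per g of fiber: lentils $0.0700, peanut butter $0.1333, pasta $0.1625, tempeh $0.2143.
With no serving limits, use only lentils: 21 g / 10 g = 2.1 servings × $0.70 = $1.47.

$1.47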